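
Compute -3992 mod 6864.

-3992 = -1*6864 + 2872, so -3992 ≡ 2872 (mod 6864).

2872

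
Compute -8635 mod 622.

-8635 = -14*622 + 73, so -8635 ≡ 73 (mod 622).

73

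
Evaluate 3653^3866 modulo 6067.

Compute successive squares:
3866 in binary is 111100011010, i.e. 3866 = 2048 + 1024 + 512 + 256 + 16 + 8 + 2.
3653^1 ≡ 3653 (mod 6067)
3653^2 ≡ 3653^2 = 13344409 ≡ 3076 (mod 6067)
3653^4 ≡ 3076^2 = 9461776 ≡ 3323 (mod 6067)
3653^8 ≡ 3323^2 = 11042329 ≡ 389 (mod 6067)
3653^16 ≡ 389^2 = 151321 ≡ 5713 (mod 6067)
3653^32 ≡ 5713^2 = 32638369 ≡ 3976 (mod 6067)
3653^64 ≡ 3976^2 = 15808576 ≡ 4041 (mod 6067)
3653^128 ≡ 4041^2 = 16329681 ≡ 3384 (mod 6067)
3653^256 ≡ 3384^2 = 11451456 ≡ 3027 (mod 6067)
3653^512 ≡ 3027^2 = 9162729 ≡ 1559 (mod 6067)
3653^1024 ≡ 1559^2 = 2430481 ≡ 3681 (mod 6067)
3653^2048 ≡ 3681^2 = 13549761 ≡ 2150 (mod 6067)
3653^3866 = 3653^2048 · 3653^1024 · 3653^512 · 3653^256 · 3653^16 · 3653^8 · 3653^2 ≡ 2150 · 3681 · 1559 · 3027 · 5713 · 389 · 3076 (mod 6067).
Accumulate the product:
2150 · 3681 = 7914150 ≡ 2782
2782 · 1559 = 4337138 ≡ 5300
5300 · 3027 = 16043100 ≡ 1952
1952 · 5713 = 11151776 ≡ 630
630 · 389 = 245070 ≡ 2390
2390 · 3076 = 7351640 ≡ 4503

4503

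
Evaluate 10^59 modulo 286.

59 in binary is 111011, i.e. 59 = 32 + 16 + 8 + 2 + 1.
10^1 ≡ 10 (mod 286)
10^2 ≡ 10^2 = 100 (mod 286)
10^4 ≡ 100^2 = 10000 ≡ 276 (mod 286)
10^8 ≡ 276^2 = 76176 ≡ 100 (mod 286)
10^16 ≡ 100^2 = 10000 ≡ 276 (mod 286)
10^32 ≡ 276^2 = 76176 ≡ 100 (mod 286)
10^59 = 10^32 * 10^16 * 10^8 * 10^2 * 10^1 ≡ 100 * 276 * 100 * 100 * 10 (mod 286).
Accumulate the product:
100 * 276 = 27600 ≡ 144
144 * 100 = 14400 ≡ 100
100 * 100 = 10000 ≡ 276
276 * 10 = 2760 ≡ 186

186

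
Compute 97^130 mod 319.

Using repeated squaring:
97^1 ≡ 97 (mod 319)
97^2 ≡ 97^2 = 9409 ≡ 158 (mod 319)
97^4 ≡ 158^2 = 24964 ≡ 82 (mod 319)
97^8 ≡ 82^2 = 6724 ≡ 25 (mod 319)
97^16 ≡ 25^2 = 625 ≡ 306 (mod 319)
97^32 ≡ 306^2 = 93636 ≡ 169 (mod 319)
97^64 ≡ 169^2 = 28561 ≡ 170 (mod 319)
97^128 ≡ 170^2 = 28900 ≡ 190 (mod 319)
97^130 = 97^128 · 97^2 ≡ 190 · 158 (mod 319).
190 · 158 = 30020 ≡ 34 (mod 319).

34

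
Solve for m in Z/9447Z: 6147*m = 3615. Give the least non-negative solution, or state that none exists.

gcd(6147, 9447) = 3, and 3 | 3615, so solutions exist.
Divide through by 3: 2049*m ≡ 1205 mod 3149.
2049⁻¹ ≡ 3003 (mod 3149).
m ≡ 3003*1205 ≡ 414 (mod 3149).
The smallest non-negative solution is m = 414.

414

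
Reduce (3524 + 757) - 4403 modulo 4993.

3524 + 757 = 4281
4281 - 4403 = -122 ≡ 4871 (mod 4993)

4871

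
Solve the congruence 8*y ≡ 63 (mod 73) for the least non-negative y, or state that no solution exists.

gcd(8, 73) = 1, so a unique solution mod 73 exists.
8⁻¹ ≡ 64 (mod 73).
y ≡ 64*63 ≡ 17 (mod 73).

17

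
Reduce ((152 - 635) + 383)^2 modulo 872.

152 - 635 = -483 ≡ 389 (mod 872)
389 + 383 = 772
(772)^2 ≡ 408 (mod 872)

408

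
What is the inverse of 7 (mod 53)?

38

53 = 7×7 + 4
7 = 1×4 + 3
4 = 1×3 + 1
3 = 3×1 + 0
gcd(7, 53) = 1, so the inverse exists.
Back-substitute for 1:
1 = 1×4 − 1×3
  = −1×7 + 2×4
  = 2×53 − 15×7
So 7⁻¹ ≡ −15 ≡ 38 (mod 53).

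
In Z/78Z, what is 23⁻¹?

Apply the Euclidean algorithm and back-substitute:
78 = 3×23 + 9
23 = 2×9 + 5
9 = 1×5 + 4
5 = 1×4 + 1
4 = 4×1 + 0
gcd(23, 78) = 1, so the inverse exists.
Bézout: 1 = −5×78 + 17×23.
So 23⁻¹ ≡ 17 (mod 78).

17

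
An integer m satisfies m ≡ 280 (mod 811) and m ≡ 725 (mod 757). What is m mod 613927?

473093

811⁻¹ mod 757: 811*743 ≡ 1 (mod 757), so 811⁻¹ ≡ 743.
m = 280 + 811*((725 − 280)*743 mod 757) = 280 + 811*583 = 473093.
Check: 473093 mod 811 = 280, 473093 mod 757 = 725. ✓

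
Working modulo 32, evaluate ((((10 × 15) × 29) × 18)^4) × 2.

10 × 15 = 150 ≡ 22 (mod 32)
22 × 29 = 638 ≡ 30 (mod 32)
30 × 18 = 540 ≡ 28 (mod 32)
(28)^4 ≡ 0 (mod 32)
0 × 2 = 0

0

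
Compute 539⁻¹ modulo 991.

524

991 = 1*539 + 452
539 = 1*452 + 87
452 = 5*87 + 17
87 = 5*17 + 2
17 = 8*2 + 1
2 = 2*1 + 0
gcd(539, 991) = 1, so the inverse exists.
Bézout: 1 = 254*991 − 467*539.
So 539⁻¹ ≡ −467 ≡ 524 (mod 991).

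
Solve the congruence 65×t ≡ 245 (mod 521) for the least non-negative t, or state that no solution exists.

124

gcd(65, 521) = 1, so a unique solution mod 521 exists.
65⁻¹ ≡ 513 (mod 521).
t ≡ 513×245 ≡ 124 (mod 521).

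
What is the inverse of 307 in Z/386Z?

386 = 1*307 + 79
307 = 3*79 + 70
79 = 1*70 + 9
70 = 7*9 + 7
9 = 1*7 + 2
7 = 3*2 + 1
2 = 2*1 + 0
gcd(307, 386) = 1, so the inverse exists.
Bézout: 1 = −136*386 + 171*307.
So 307⁻¹ ≡ 171 (mod 386).

171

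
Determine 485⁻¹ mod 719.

550

719 = 1*485 + 234
485 = 2*234 + 17
234 = 13*17 + 13
17 = 1*13 + 4
13 = 3*4 + 1
4 = 4*1 + 0
gcd(485, 719) = 1, so the inverse exists.
Bézout: 1 = 114*719 − 169*485.
So 485⁻¹ ≡ −169 ≡ 550 (mod 719).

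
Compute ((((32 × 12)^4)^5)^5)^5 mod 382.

316

32 × 12 = 384 ≡ 2 (mod 382)
(2)^4 ≡ 16 (mod 382)
(16)^5 ≡ 368 (mod 382)
(368)^5 ≡ 32 (mod 382)
(32)^5 ≡ 316 (mod 382)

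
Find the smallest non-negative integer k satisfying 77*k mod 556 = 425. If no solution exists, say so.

381

gcd(77, 556) = 1, so a unique solution mod 556 exists.
77⁻¹ ≡ 65 (mod 556).
k ≡ 65*425 ≡ 381 (mod 556).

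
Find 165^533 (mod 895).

533 in binary is 1000010101, i.e. 533 = 512 + 16 + 4 + 1.
165^1 ≡ 165 (mod 895)
165^2 ≡ 165^2 = 27225 ≡ 375 (mod 895)
165^4 ≡ 375^2 = 140625 ≡ 110 (mod 895)
165^8 ≡ 110^2 = 12100 ≡ 465 (mod 895)
165^16 ≡ 465^2 = 216225 ≡ 530 (mod 895)
165^32 ≡ 530^2 = 280900 ≡ 765 (mod 895)
165^64 ≡ 765^2 = 585225 ≡ 790 (mod 895)
165^128 ≡ 790^2 = 624100 ≡ 285 (mod 895)
165^256 ≡ 285^2 = 81225 ≡ 675 (mod 895)
165^512 ≡ 675^2 = 455625 ≡ 70 (mod 895)
165^533 = 165^512 * 165^16 * 165^4 * 165^1 ≡ 70 * 530 * 110 * 165 (mod 895).
Accumulate the product:
70 * 530 = 37100 ≡ 405
405 * 110 = 44550 ≡ 695
695 * 165 = 114675 ≡ 115

115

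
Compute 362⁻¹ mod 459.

194

By the extended Euclidean algorithm:
459 = 1×362 + 97
362 = 3×97 + 71
97 = 1×71 + 26
71 = 2×26 + 19
26 = 1×19 + 7
19 = 2×7 + 5
7 = 1×5 + 2
5 = 2×2 + 1
2 = 2×1 + 0
gcd(362, 459) = 1, so the inverse exists.
Back-substitute for 1:
1 = 1×5 − 2×2
  = −2×7 + 3×5
  = 3×19 − 8×7
  = −8×26 + 11×19
  = 11×71 − 30×26
  = −30×97 + 41×71
  = 41×362 − 153×97
  = −153×459 + 194×362
So 362⁻¹ ≡ 194 (mod 459).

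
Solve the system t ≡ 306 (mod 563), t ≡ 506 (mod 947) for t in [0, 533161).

388776

563⁻¹ mod 947: 563·619 ≡ 1 (mod 947), so 563⁻¹ ≡ 619.
t = 306 + 563·((506 − 306)·619 mod 947) = 306 + 563·690 = 388776.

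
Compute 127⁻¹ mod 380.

3

By the extended Euclidean algorithm:
380 = 2*127 + 126
127 = 1*126 + 1
126 = 126*1 + 0
gcd(127, 380) = 1, so the inverse exists.
Back-substitute for 1:
1 = 1*127 − 1*126
  = −1*380 + 3*127
So 127⁻¹ ≡ 3 (mod 380).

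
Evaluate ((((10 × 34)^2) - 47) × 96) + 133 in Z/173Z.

115

10 × 34 = 340 ≡ 167 (mod 173)
(167)^2 ≡ 36 (mod 173)
36 - 47 = -11 ≡ 162 (mod 173)
162 × 96 = 15552 ≡ 155 (mod 173)
155 + 133 = 288 ≡ 115 (mod 173)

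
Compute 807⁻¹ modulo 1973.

1308

1973 = 2*807 + 359
807 = 2*359 + 89
359 = 4*89 + 3
89 = 29*3 + 2
3 = 1*2 + 1
2 = 2*1 + 0
gcd(807, 1973) = 1, so the inverse exists.
Bézout: 1 = 272*1973 − 665*807.
So 807⁻¹ ≡ −665 ≡ 1308 (mod 1973).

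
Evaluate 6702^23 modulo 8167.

7212

By square-and-multiply:
6702^1 ≡ 6702 (mod 8167)
6702^2 ≡ 6702^2 = 44916804 ≡ 6471 (mod 8167)
6702^4 ≡ 6471^2 = 41873841 ≡ 1632 (mod 8167)
6702^8 ≡ 1632^2 = 2663424 ≡ 982 (mod 8167)
6702^16 ≡ 982^2 = 964324 ≡ 618 (mod 8167)
6702^23 = 6702^16 * 6702^4 * 6702^2 * 6702^1 ≡ 618 * 1632 * 6471 * 6702 (mod 8167).
Accumulate the product:
618 * 1632 = 1008576 ≡ 4035
4035 * 6471 = 26110485 ≡ 586
586 * 6702 = 3927372 ≡ 7212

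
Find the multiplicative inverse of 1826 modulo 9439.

336

Run the extended Euclidean algorithm:
9439 = 5*1826 + 309
1826 = 5*309 + 281
309 = 1*281 + 28
281 = 10*28 + 1
28 = 28*1 + 0
gcd(1826, 9439) = 1, so the inverse exists.
Bézout: 1 = −65*9439 + 336*1826.
So 1826⁻¹ ≡ 336 (mod 9439).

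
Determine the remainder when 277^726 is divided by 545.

409

726 in binary is 1011010110, i.e. 726 = 512 + 128 + 64 + 16 + 4 + 2.
277^1 ≡ 277 (mod 545)
277^2 ≡ 277^2 = 76729 ≡ 429 (mod 545)
277^4 ≡ 429^2 = 184041 ≡ 376 (mod 545)
277^8 ≡ 376^2 = 141376 ≡ 221 (mod 545)
277^16 ≡ 221^2 = 48841 ≡ 336 (mod 545)
277^32 ≡ 336^2 = 112896 ≡ 81 (mod 545)
277^64 ≡ 81^2 = 6561 ≡ 21 (mod 545)
277^128 ≡ 21^2 = 441 (mod 545)
277^256 ≡ 441^2 = 194481 ≡ 461 (mod 545)
277^512 ≡ 461^2 = 212521 ≡ 516 (mod 545)
277^726 = 277^512 × 277^128 × 277^64 × 277^16 × 277^4 × 277^2 ≡ 516 × 441 × 21 × 336 × 376 × 429 (mod 545).
Accumulate the product:
516 × 441 = 227556 ≡ 291
291 × 21 = 6111 ≡ 116
116 × 336 = 38976 ≡ 281
281 × 376 = 105656 ≡ 471
471 × 429 = 202059 ≡ 409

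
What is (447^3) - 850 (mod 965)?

(447)^3 ≡ 13 (mod 965)
13 - 850 = -837 ≡ 128 (mod 965)

128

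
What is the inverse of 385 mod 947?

Run the extended Euclidean algorithm:
947 = 2×385 + 177
385 = 2×177 + 31
177 = 5×31 + 22
31 = 1×22 + 9
22 = 2×9 + 4
9 = 2×4 + 1
4 = 4×1 + 0
gcd(385, 947) = 1, so the inverse exists.
Back-substitute for 1:
1 = 1×9 − 2×4
  = −2×22 + 5×9
  = 5×31 − 7×22
  = −7×177 + 40×31
  = 40×385 − 87×177
  = −87×947 + 214×385
So 385⁻¹ ≡ 214 (mod 947).

214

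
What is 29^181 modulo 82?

Using repeated squaring:
181 in binary is 10110101, i.e. 181 = 128 + 32 + 16 + 4 + 1.
29^1 ≡ 29 (mod 82)
29^2 ≡ 29^2 = 841 ≡ 21 (mod 82)
29^4 ≡ 21^2 = 441 ≡ 31 (mod 82)
29^8 ≡ 31^2 = 961 ≡ 59 (mod 82)
29^16 ≡ 59^2 = 3481 ≡ 37 (mod 82)
29^32 ≡ 37^2 = 1369 ≡ 57 (mod 82)
29^64 ≡ 57^2 = 3249 ≡ 51 (mod 82)
29^128 ≡ 51^2 = 2601 ≡ 59 (mod 82)
29^181 = 29^128 × 29^32 × 29^16 × 29^4 × 29^1 ≡ 59 × 57 × 37 × 31 × 29 (mod 82).
Accumulate the product:
59 × 57 = 3363 ≡ 1
1 × 37 = 37
37 × 31 = 1147 ≡ 81
81 × 29 = 2349 ≡ 53

53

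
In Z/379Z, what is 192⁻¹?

379 = 1*192 + 187
192 = 1*187 + 5
187 = 37*5 + 2
5 = 2*2 + 1
2 = 2*1 + 0
gcd(192, 379) = 1, so the inverse exists.
Bézout: 1 = −77*379 + 152*192.
So 192⁻¹ ≡ 152 (mod 379).

152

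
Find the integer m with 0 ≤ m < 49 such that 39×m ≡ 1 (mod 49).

49 = 1·39 + 10
39 = 3·10 + 9
10 = 1·9 + 1
9 = 9·1 + 0
gcd(39, 49) = 1, so the inverse exists.
Bézout: 1 = 4·49 − 5·39.
So 39⁻¹ ≡ −5 ≡ 44 (mod 49).

44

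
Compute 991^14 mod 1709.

1220

14 in binary is 1110, i.e. 14 = 8 + 4 + 2.
991^1 ≡ 991 (mod 1709)
991^2 ≡ 991^2 = 982081 ≡ 1115 (mod 1709)
991^4 ≡ 1115^2 = 1243225 ≡ 782 (mod 1709)
991^8 ≡ 782^2 = 611524 ≡ 1411 (mod 1709)
991^14 = 991^8 × 991^4 × 991^2 ≡ 1411 × 782 × 1115 (mod 1709).
Accumulate the product:
1411 × 782 = 1103402 ≡ 1097
1097 × 1115 = 1223155 ≡ 1220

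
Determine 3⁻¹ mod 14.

5

By the extended Euclidean algorithm:
14 = 4·3 + 2
3 = 1·2 + 1
2 = 2·1 + 0
gcd(3, 14) = 1, so the inverse exists.
Back-substitute for 1:
1 = 1·3 − 1·2
  = −1·14 + 5·3
So 3⁻¹ ≡ 5 (mod 14).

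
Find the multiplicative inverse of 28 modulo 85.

Apply the Euclidean algorithm and back-substitute:
85 = 3×28 + 1
28 = 28×1 + 0
gcd(28, 85) = 1, so the inverse exists.
Back-substitute for 1:
1 = 1×85 − 3×28
So 28⁻¹ ≡ −3 ≡ 82 (mod 85).

82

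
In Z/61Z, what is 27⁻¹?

52

61 = 2×27 + 7
27 = 3×7 + 6
7 = 1×6 + 1
6 = 6×1 + 0
gcd(27, 61) = 1, so the inverse exists.
Bézout: 1 = 4×61 − 9×27.
So 27⁻¹ ≡ −9 ≡ 52 (mod 61).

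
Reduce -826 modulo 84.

14

-826 = -10×84 + 14, so -826 ≡ 14 (mod 84).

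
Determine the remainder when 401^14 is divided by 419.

52

14 in binary is 1110, i.e. 14 = 8 + 4 + 2.
401^1 ≡ 401 (mod 419)
401^2 ≡ 401^2 = 160801 ≡ 324 (mod 419)
401^4 ≡ 324^2 = 104976 ≡ 226 (mod 419)
401^8 ≡ 226^2 = 51076 ≡ 377 (mod 419)
401^14 = 401^8 × 401^4 × 401^2 ≡ 377 × 226 × 324 (mod 419).
Accumulate the product:
377 × 226 = 85202 ≡ 145
145 × 324 = 46980 ≡ 52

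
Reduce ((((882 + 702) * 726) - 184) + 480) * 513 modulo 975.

240

882 + 702 = 1584 ≡ 609 (mod 975)
609 * 726 = 442134 ≡ 459 (mod 975)
459 - 184 = 275
275 + 480 = 755
755 * 513 = 387315 ≡ 240 (mod 975)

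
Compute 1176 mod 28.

0

1176 = 42*28 + 0, so 1176 ≡ 0 (mod 28).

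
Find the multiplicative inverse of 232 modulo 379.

379 = 1·232 + 147
232 = 1·147 + 85
147 = 1·85 + 62
85 = 1·62 + 23
62 = 2·23 + 16
23 = 1·16 + 7
16 = 2·7 + 2
7 = 3·2 + 1
2 = 2·1 + 0
gcd(232, 379) = 1, so the inverse exists.
Back-substitute for 1:
1 = 1·7 − 3·2
  = −3·16 + 7·7
  = 7·23 − 10·16
  = −10·62 + 27·23
  = 27·85 − 37·62
  = −37·147 + 64·85
  = 64·232 − 101·147
  = −101·379 + 165·232
So 232⁻¹ ≡ 165 (mod 379).

165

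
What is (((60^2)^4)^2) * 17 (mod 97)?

30

(60)^2 ≡ 11 (mod 97)
(11)^4 ≡ 91 (mod 97)
(91)^2 ≡ 36 (mod 97)
36 * 17 = 612 ≡ 30 (mod 97)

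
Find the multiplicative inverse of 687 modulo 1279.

Apply the Euclidean algorithm and back-substitute:
1279 = 1*687 + 592
687 = 1*592 + 95
592 = 6*95 + 22
95 = 4*22 + 7
22 = 3*7 + 1
7 = 7*1 + 0
gcd(687, 1279) = 1, so the inverse exists.
Back-substitute for 1:
1 = 1*22 − 3*7
  = −3*95 + 13*22
  = 13*592 − 81*95
  = −81*687 + 94*592
  = 94*1279 − 175*687
So 687⁻¹ ≡ −175 ≡ 1104 (mod 1279).

1104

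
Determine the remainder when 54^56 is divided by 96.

56 in binary is 111000, i.e. 56 = 32 + 16 + 8.
54^1 ≡ 54 (mod 96)
54^2 ≡ 54^2 = 2916 ≡ 36 (mod 96)
54^4 ≡ 36^2 = 1296 ≡ 48 (mod 96)
54^8 ≡ 48^2 = 2304 ≡ 0 (mod 96)
54^16 ≡ 0^2 = 0 (mod 96)
54^32 ≡ 0^2 = 0 (mod 96)
54^56 = 54^32 * 54^16 * 54^8 ≡ 0 * 0 * 0 (mod 96).
Accumulate the product:
0 * 0 = 0
0 * 0 = 0

0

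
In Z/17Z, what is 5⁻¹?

7

Run the extended Euclidean algorithm:
17 = 3·5 + 2
5 = 2·2 + 1
2 = 2·1 + 0
gcd(5, 17) = 1, so the inverse exists.
Bézout: 1 = −2·17 + 7·5.
So 5⁻¹ ≡ 7 (mod 17).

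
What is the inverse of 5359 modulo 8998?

633

Run the extended Euclidean algorithm:
8998 = 1*5359 + 3639
5359 = 1*3639 + 1720
3639 = 2*1720 + 199
1720 = 8*199 + 128
199 = 1*128 + 71
128 = 1*71 + 57
71 = 1*57 + 14
57 = 4*14 + 1
14 = 14*1 + 0
gcd(5359, 8998) = 1, so the inverse exists.
Bézout: 1 = −377*8998 + 633*5359.
So 5359⁻¹ ≡ 633 (mod 8998).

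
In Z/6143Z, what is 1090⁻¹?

1764

Run the extended Euclidean algorithm:
6143 = 5·1090 + 693
1090 = 1·693 + 397
693 = 1·397 + 296
397 = 1·296 + 101
296 = 2·101 + 94
101 = 1·94 + 7
94 = 13·7 + 3
7 = 2·3 + 1
3 = 3·1 + 0
gcd(1090, 6143) = 1, so the inverse exists.
Bézout: 1 = −313·6143 + 1764·1090.
So 1090⁻¹ ≡ 1764 (mod 6143).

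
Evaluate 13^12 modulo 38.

7

12 in binary is 1100, i.e. 12 = 8 + 4.
13^1 ≡ 13 (mod 38)
13^2 ≡ 13^2 = 169 ≡ 17 (mod 38)
13^4 ≡ 17^2 = 289 ≡ 23 (mod 38)
13^8 ≡ 23^2 = 529 ≡ 35 (mod 38)
13^12 = 13^8 * 13^4 ≡ 35 * 23 (mod 38).
35 * 23 = 805 ≡ 7 (mod 38).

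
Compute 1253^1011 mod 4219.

850

1011 in binary is 1111110011, i.e. 1011 = 512 + 256 + 128 + 64 + 32 + 16 + 2 + 1.
1253^1 ≡ 1253 (mod 4219)
1253^2 ≡ 1253^2 = 1570009 ≡ 541 (mod 4219)
1253^4 ≡ 541^2 = 292681 ≡ 1570 (mod 4219)
1253^8 ≡ 1570^2 = 2464900 ≡ 1004 (mod 4219)
1253^16 ≡ 1004^2 = 1008016 ≡ 3894 (mod 4219)
1253^32 ≡ 3894^2 = 15163236 ≡ 150 (mod 4219)
1253^64 ≡ 150^2 = 22500 ≡ 1405 (mod 4219)
1253^128 ≡ 1405^2 = 1974025 ≡ 3752 (mod 4219)
1253^256 ≡ 3752^2 = 14077504 ≡ 2920 (mod 4219)
1253^512 ≡ 2920^2 = 8526400 ≡ 4020 (mod 4219)
1253^1011 = 1253^512 * 1253^256 * 1253^128 * 1253^64 * 1253^32 * 1253^16 * 1253^2 * 1253^1 ≡ 4020 * 2920 * 3752 * 1405 * 150 * 3894 * 541 * 1253 (mod 4219).
Accumulate the product:
4020 * 2920 = 11738400 ≡ 1142
1142 * 3752 = 4284784 ≡ 2499
2499 * 1405 = 3511095 ≡ 887
887 * 150 = 133050 ≡ 2261
2261 * 3894 = 8804334 ≡ 3500
3500 * 541 = 1893500 ≡ 3388
3388 * 1253 = 4245164 ≡ 850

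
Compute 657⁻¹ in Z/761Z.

300

By the extended Euclidean algorithm:
761 = 1·657 + 104
657 = 6·104 + 33
104 = 3·33 + 5
33 = 6·5 + 3
5 = 1·3 + 2
3 = 1·2 + 1
2 = 2·1 + 0
gcd(657, 761) = 1, so the inverse exists.
Bézout: 1 = −259·761 + 300·657.
So 657⁻¹ ≡ 300 (mod 761).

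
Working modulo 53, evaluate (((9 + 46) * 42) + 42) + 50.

9 + 46 = 55 ≡ 2 (mod 53)
2 * 42 = 84 ≡ 31 (mod 53)
31 + 42 = 73 ≡ 20 (mod 53)
20 + 50 = 70 ≡ 17 (mod 53)

17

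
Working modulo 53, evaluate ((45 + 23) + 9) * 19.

32

45 + 23 = 68 ≡ 15 (mod 53)
15 + 9 = 24
24 * 19 = 456 ≡ 32 (mod 53)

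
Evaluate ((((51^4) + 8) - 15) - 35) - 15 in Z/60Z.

(51)^4 ≡ 21 (mod 60)
21 + 8 = 29
29 - 15 = 14
14 - 35 = -21 ≡ 39 (mod 60)
39 - 15 = 24

24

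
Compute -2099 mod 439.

-2099 = -5·439 + 96, so -2099 ≡ 96 (mod 439).

96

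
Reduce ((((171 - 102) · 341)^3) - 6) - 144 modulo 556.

171 - 102 = 69
69 · 341 = 23529 ≡ 177 (mod 556)
(177)^3 ≡ 245 (mod 556)
245 - 6 = 239
239 - 144 = 95

95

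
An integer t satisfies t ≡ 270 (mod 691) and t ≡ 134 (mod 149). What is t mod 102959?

691⁻¹ mod 149: 691·80 ≡ 1 (mod 149), so 691⁻¹ ≡ 80.
t = 270 + 691·((134 − 270)·80 mod 149) = 270 + 691·146 = 101156.
Check: 101156 mod 691 = 270, 101156 mod 149 = 134. ✓

101156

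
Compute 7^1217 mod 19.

11

By square-and-multiply:
7^1 ≡ 7 (mod 19)
7^2 ≡ 7^2 = 49 ≡ 11 (mod 19)
7^4 ≡ 11^2 = 121 ≡ 7 (mod 19)
7^8 ≡ 7^2 = 49 ≡ 11 (mod 19)
7^16 ≡ 11^2 = 121 ≡ 7 (mod 19)
7^32 ≡ 7^2 = 49 ≡ 11 (mod 19)
7^64 ≡ 11^2 = 121 ≡ 7 (mod 19)
7^128 ≡ 7^2 = 49 ≡ 11 (mod 19)
7^256 ≡ 11^2 = 121 ≡ 7 (mod 19)
7^512 ≡ 7^2 = 49 ≡ 11 (mod 19)
7^1024 ≡ 11^2 = 121 ≡ 7 (mod 19)
7^1217 = 7^1024 × 7^128 × 7^64 × 7^1 ≡ 7 × 11 × 7 × 7 (mod 19).
Accumulate the product:
7 × 11 = 77 ≡ 1
1 × 7 = 7
7 × 7 = 49 ≡ 11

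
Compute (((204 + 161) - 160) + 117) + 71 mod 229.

204 + 161 = 365 ≡ 136 (mod 229)
136 - 160 = -24 ≡ 205 (mod 229)
205 + 117 = 322 ≡ 93 (mod 229)
93 + 71 = 164

164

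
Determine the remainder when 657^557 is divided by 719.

557 in binary is 1000101101, i.e. 557 = 512 + 32 + 8 + 4 + 1.
657^1 ≡ 657 (mod 719)
657^2 ≡ 657^2 = 431649 ≡ 249 (mod 719)
657^4 ≡ 249^2 = 62001 ≡ 167 (mod 719)
657^8 ≡ 167^2 = 27889 ≡ 567 (mod 719)
657^16 ≡ 567^2 = 321489 ≡ 96 (mod 719)
657^32 ≡ 96^2 = 9216 ≡ 588 (mod 719)
657^64 ≡ 588^2 = 345744 ≡ 624 (mod 719)
657^128 ≡ 624^2 = 389376 ≡ 397 (mod 719)
657^256 ≡ 397^2 = 157609 ≡ 148 (mod 719)
657^512 ≡ 148^2 = 21904 ≡ 334 (mod 719)
657^557 = 657^512 · 657^32 · 657^8 · 657^4 · 657^1 ≡ 334 · 588 · 567 · 167 · 657 (mod 719).
Accumulate the product:
334 · 588 = 196392 ≡ 105
105 · 567 = 59535 ≡ 577
577 · 167 = 96359 ≡ 13
13 · 657 = 8541 ≡ 632

632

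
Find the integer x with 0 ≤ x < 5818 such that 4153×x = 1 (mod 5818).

4899

5818 = 1×4153 + 1665
4153 = 2×1665 + 823
1665 = 2×823 + 19
823 = 43×19 + 6
19 = 3×6 + 1
6 = 6×1 + 0
gcd(4153, 5818) = 1, so the inverse exists.
Bézout: 1 = 656×5818 − 919×4153.
So 4153⁻¹ ≡ −919 ≡ 4899 (mod 5818).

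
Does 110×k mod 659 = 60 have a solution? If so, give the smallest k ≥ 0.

gcd(110, 659) = 1, so a unique solution mod 659 exists.
110⁻¹ ≡ 6 (mod 659).
k ≡ 6×60 ≡ 360 (mod 659).

360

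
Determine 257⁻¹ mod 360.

360 = 1*257 + 103
257 = 2*103 + 51
103 = 2*51 + 1
51 = 51*1 + 0
gcd(257, 360) = 1, so the inverse exists.
Bézout: 1 = 5*360 − 7*257.
So 257⁻¹ ≡ −7 ≡ 353 (mod 360).

353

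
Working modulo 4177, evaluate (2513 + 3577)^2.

517

2513 + 3577 = 6090 ≡ 1913 (mod 4177)
(1913)^2 ≡ 517 (mod 4177)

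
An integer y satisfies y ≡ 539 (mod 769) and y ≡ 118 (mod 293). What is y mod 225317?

112044

769⁻¹ mod 293: 769·285 ≡ 1 (mod 293), so 769⁻¹ ≡ 285.
y = 539 + 769·((118 − 539)·285 mod 293) = 539 + 769·145 = 112044.
Check: 112044 mod 769 = 539, 112044 mod 293 = 118. ✓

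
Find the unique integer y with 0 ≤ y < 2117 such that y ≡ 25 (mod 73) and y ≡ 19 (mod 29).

1266

73⁻¹ mod 29: 73·2 ≡ 1 (mod 29), so 73⁻¹ ≡ 2.
y = 25 + 73·((19 − 25)·2 mod 29) = 25 + 73·17 = 1266.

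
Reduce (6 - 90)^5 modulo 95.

26

6 - 90 = -84 ≡ 11 (mod 95)
(11)^5 ≡ 26 (mod 95)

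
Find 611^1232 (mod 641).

Using repeated squaring:
1232 in binary is 10011010000, i.e. 1232 = 1024 + 128 + 64 + 16.
611^1 ≡ 611 (mod 641)
611^2 ≡ 611^2 = 373321 ≡ 259 (mod 641)
611^4 ≡ 259^2 = 67081 ≡ 417 (mod 641)
611^8 ≡ 417^2 = 173889 ≡ 178 (mod 641)
611^16 ≡ 178^2 = 31684 ≡ 275 (mod 641)
611^32 ≡ 275^2 = 75625 ≡ 628 (mod 641)
611^64 ≡ 628^2 = 394384 ≡ 169 (mod 641)
611^128 ≡ 169^2 = 28561 ≡ 357 (mod 641)
611^256 ≡ 357^2 = 127449 ≡ 531 (mod 641)
611^512 ≡ 531^2 = 281961 ≡ 562 (mod 641)
611^1024 ≡ 562^2 = 315844 ≡ 472 (mod 641)
611^1232 = 611^1024 × 611^128 × 611^64 × 611^16 ≡ 472 × 357 × 169 × 275 (mod 641).
Accumulate the product:
472 × 357 = 168504 ≡ 562
562 × 169 = 94978 ≡ 110
110 × 275 = 30250 ≡ 123

123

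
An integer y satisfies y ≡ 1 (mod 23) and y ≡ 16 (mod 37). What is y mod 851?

645

23⁻¹ mod 37: 23*29 ≡ 1 (mod 37), so 23⁻¹ ≡ 29.
y = 1 + 23*((16 − 1)*29 mod 37) = 1 + 23*28 = 645.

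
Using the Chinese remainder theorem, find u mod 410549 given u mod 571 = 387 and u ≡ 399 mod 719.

571⁻¹ mod 719: 571*34 ≡ 1 (mod 719), so 571⁻¹ ≡ 34.
u = 387 + 571*((399 − 387)*34 mod 719) = 387 + 571*408 = 233355.

233355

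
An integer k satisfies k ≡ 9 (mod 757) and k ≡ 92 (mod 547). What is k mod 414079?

757⁻¹ mod 547: 757*435 ≡ 1 (mod 547), so 757⁻¹ ≡ 435.
k = 9 + 757*((92 − 9)*435 mod 547) = 9 + 757*3 = 2280.

2280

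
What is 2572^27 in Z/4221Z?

2890

27 in binary is 11011, i.e. 27 = 16 + 8 + 2 + 1.
2572^1 ≡ 2572 (mod 4221)
2572^2 ≡ 2572^2 = 6615184 ≡ 877 (mod 4221)
2572^4 ≡ 877^2 = 769129 ≡ 907 (mod 4221)
2572^8 ≡ 907^2 = 822649 ≡ 3775 (mod 4221)
2572^16 ≡ 3775^2 = 14250625 ≡ 529 (mod 4221)
2572^27 = 2572^16 × 2572^8 × 2572^2 × 2572^1 ≡ 529 × 3775 × 877 × 2572 (mod 4221).
Accumulate the product:
529 × 3775 = 1996975 ≡ 442
442 × 877 = 387634 ≡ 3523
3523 × 2572 = 9061156 ≡ 2890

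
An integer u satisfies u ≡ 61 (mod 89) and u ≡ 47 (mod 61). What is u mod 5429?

2731

89⁻¹ mod 61: 89*24 ≡ 1 (mod 61), so 89⁻¹ ≡ 24.
u = 61 + 89*((47 − 61)*24 mod 61) = 61 + 89*30 = 2731.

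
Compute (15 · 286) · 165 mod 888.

114

15 · 286 = 4290 ≡ 738 (mod 888)
738 · 165 = 121770 ≡ 114 (mod 888)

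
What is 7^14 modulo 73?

24

14 in binary is 1110, i.e. 14 = 8 + 4 + 2.
7^1 ≡ 7 (mod 73)
7^2 ≡ 7^2 = 49 (mod 73)
7^4 ≡ 49^2 = 2401 ≡ 65 (mod 73)
7^8 ≡ 65^2 = 4225 ≡ 64 (mod 73)
7^14 = 7^8 × 7^4 × 7^2 ≡ 64 × 65 × 49 (mod 73).
Accumulate the product:
64 × 65 = 4160 ≡ 72
72 × 49 = 3528 ≡ 24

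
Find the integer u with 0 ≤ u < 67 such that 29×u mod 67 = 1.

67 = 2×29 + 9
29 = 3×9 + 2
9 = 4×2 + 1
2 = 2×1 + 0
gcd(29, 67) = 1, so the inverse exists.
Bézout: 1 = 13×67 − 30×29.
So 29⁻¹ ≡ −30 ≡ 37 (mod 67).

37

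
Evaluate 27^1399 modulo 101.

27^1 ≡ 27 (mod 101)
27^2 ≡ 27^2 = 729 ≡ 22 (mod 101)
27^4 ≡ 22^2 = 484 ≡ 80 (mod 101)
27^8 ≡ 80^2 = 6400 ≡ 37 (mod 101)
27^16 ≡ 37^2 = 1369 ≡ 56 (mod 101)
27^32 ≡ 56^2 = 3136 ≡ 5 (mod 101)
27^64 ≡ 5^2 = 25 (mod 101)
27^128 ≡ 25^2 = 625 ≡ 19 (mod 101)
27^256 ≡ 19^2 = 361 ≡ 58 (mod 101)
27^512 ≡ 58^2 = 3364 ≡ 31 (mod 101)
27^1024 ≡ 31^2 = 961 ≡ 52 (mod 101)
27^1399 = 27^1024 · 27^256 · 27^64 · 27^32 · 27^16 · 27^4 · 27^2 · 27^1 ≡ 52 · 58 · 25 · 5 · 56 · 80 · 22 · 27 (mod 101).
Accumulate the product:
52 · 58 = 3016 ≡ 87
87 · 25 = 2175 ≡ 54
54 · 5 = 270 ≡ 68
68 · 56 = 3808 ≡ 71
71 · 80 = 5680 ≡ 24
24 · 22 = 528 ≡ 23
23 · 27 = 621 ≡ 15

15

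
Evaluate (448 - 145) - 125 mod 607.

448 - 145 = 303
303 - 125 = 178

178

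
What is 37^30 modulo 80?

30 in binary is 11110, i.e. 30 = 16 + 8 + 4 + 2.
37^1 ≡ 37 (mod 80)
37^2 ≡ 37^2 = 1369 ≡ 9 (mod 80)
37^4 ≡ 9^2 = 81 ≡ 1 (mod 80)
37^8 ≡ 1^2 = 1 (mod 80)
37^16 ≡ 1^2 = 1 (mod 80)
37^30 = 37^16 * 37^8 * 37^4 * 37^2 ≡ 1 * 1 * 1 * 9 (mod 80).
Accumulate the product:
1 * 1 = 1
1 * 1 = 1
1 * 9 = 9

9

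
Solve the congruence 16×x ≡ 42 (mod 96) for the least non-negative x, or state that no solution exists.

no solution

gcd(16, 96) = 16, and 16 does not divide 42.
So the congruence has no solution.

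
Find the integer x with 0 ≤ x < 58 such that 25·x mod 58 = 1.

7

By the extended Euclidean algorithm:
58 = 2×25 + 8
25 = 3×8 + 1
8 = 8×1 + 0
gcd(25, 58) = 1, so the inverse exists.
Bézout: 1 = −3×58 + 7×25.
So 25⁻¹ ≡ 7 (mod 58).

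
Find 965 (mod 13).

3

965 = 74*13 + 3, so 965 ≡ 3 (mod 13).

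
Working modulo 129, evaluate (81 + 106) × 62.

81 + 106 = 187 ≡ 58 (mod 129)
58 × 62 = 3596 ≡ 113 (mod 129)

113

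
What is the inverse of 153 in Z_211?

40

211 = 1×153 + 58
153 = 2×58 + 37
58 = 1×37 + 21
37 = 1×21 + 16
21 = 1×16 + 5
16 = 3×5 + 1
5 = 5×1 + 0
gcd(153, 211) = 1, so the inverse exists.
Back-substitute for 1:
1 = 1×16 − 3×5
  = −3×21 + 4×16
  = 4×37 − 7×21
  = −7×58 + 11×37
  = 11×153 − 29×58
  = −29×211 + 40×153
So 153⁻¹ ≡ 40 (mod 211).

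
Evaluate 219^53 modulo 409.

234

Using repeated squaring:
219^1 ≡ 219 (mod 409)
219^2 ≡ 219^2 = 47961 ≡ 108 (mod 409)
219^4 ≡ 108^2 = 11664 ≡ 212 (mod 409)
219^8 ≡ 212^2 = 44944 ≡ 363 (mod 409)
219^16 ≡ 363^2 = 131769 ≡ 71 (mod 409)
219^32 ≡ 71^2 = 5041 ≡ 133 (mod 409)
219^53 = 219^32 × 219^16 × 219^4 × 219^1 ≡ 133 × 71 × 212 × 219 (mod 409).
Accumulate the product:
133 × 71 = 9443 ≡ 36
36 × 212 = 7632 ≡ 270
270 × 219 = 59130 ≡ 234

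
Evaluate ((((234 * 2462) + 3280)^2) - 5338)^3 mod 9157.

8738

234 * 2462 = 576108 ≡ 8374 (mod 9157)
8374 + 3280 = 11654 ≡ 2497 (mod 9157)
(2497)^2 ≡ 8249 (mod 9157)
8249 - 5338 = 2911
(2911)^3 ≡ 8738 (mod 9157)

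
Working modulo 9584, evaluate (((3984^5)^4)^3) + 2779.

2987

(3984)^5 ≡ 5808 (mod 9584)
(5808)^4 ≡ 3888 (mod 9584)
(3888)^3 ≡ 208 (mod 9584)
208 + 2779 = 2987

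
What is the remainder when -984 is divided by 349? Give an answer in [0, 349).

-984 = -3*349 + 63, so -984 ≡ 63 (mod 349).

63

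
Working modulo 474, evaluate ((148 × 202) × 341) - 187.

148 × 202 = 29896 ≡ 34 (mod 474)
34 × 341 = 11594 ≡ 218 (mod 474)
218 - 187 = 31

31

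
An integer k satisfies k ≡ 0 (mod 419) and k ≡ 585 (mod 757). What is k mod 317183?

182265

419⁻¹ mod 757: 419*486 ≡ 1 (mod 757), so 419⁻¹ ≡ 486.
k = 0 + 419*((585 − 0)*486 mod 757) = 0 + 419*435 = 182265.
Check: 182265 mod 419 = 0, 182265 mod 757 = 585. ✓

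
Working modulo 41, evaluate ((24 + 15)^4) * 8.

5

24 + 15 = 39
(39)^4 ≡ 16 (mod 41)
16 * 8 = 128 ≡ 5 (mod 41)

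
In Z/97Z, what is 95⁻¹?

97 = 1·95 + 2
95 = 47·2 + 1
2 = 2·1 + 0
gcd(95, 97) = 1, so the inverse exists.
Back-substitute for 1:
1 = 1·95 − 47·2
  = −47·97 + 48·95
So 95⁻¹ ≡ 48 (mod 97).

48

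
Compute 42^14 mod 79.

14 in binary is 1110, i.e. 14 = 8 + 4 + 2.
42^1 ≡ 42 (mod 79)
42^2 ≡ 42^2 = 1764 ≡ 26 (mod 79)
42^4 ≡ 26^2 = 676 ≡ 44 (mod 79)
42^8 ≡ 44^2 = 1936 ≡ 40 (mod 79)
42^14 = 42^8 · 42^4 · 42^2 ≡ 40 · 44 · 26 (mod 79).
Accumulate the product:
40 · 44 = 1760 ≡ 22
22 · 26 = 572 ≡ 19

19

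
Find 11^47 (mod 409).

94

Compute successive squares:
47 in binary is 101111, i.e. 47 = 32 + 8 + 4 + 2 + 1.
11^1 ≡ 11 (mod 409)
11^2 ≡ 11^2 = 121 (mod 409)
11^4 ≡ 121^2 = 14641 ≡ 326 (mod 409)
11^8 ≡ 326^2 = 106276 ≡ 345 (mod 409)
11^16 ≡ 345^2 = 119025 ≡ 6 (mod 409)
11^32 ≡ 6^2 = 36 (mod 409)
11^47 = 11^32 * 11^8 * 11^4 * 11^2 * 11^1 ≡ 36 * 345 * 326 * 121 * 11 (mod 409).
Accumulate the product:
36 * 345 = 12420 ≡ 150
150 * 326 = 48900 ≡ 229
229 * 121 = 27709 ≡ 306
306 * 11 = 3366 ≡ 94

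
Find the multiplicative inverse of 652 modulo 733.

552

Apply the Euclidean algorithm and back-substitute:
733 = 1×652 + 81
652 = 8×81 + 4
81 = 20×4 + 1
4 = 4×1 + 0
gcd(652, 733) = 1, so the inverse exists.
Back-substitute for 1:
1 = 1×81 − 20×4
  = −20×652 + 161×81
  = 161×733 − 181×652
So 652⁻¹ ≡ −181 ≡ 552 (mod 733).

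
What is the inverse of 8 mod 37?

14

37 = 4×8 + 5
8 = 1×5 + 3
5 = 1×3 + 2
3 = 1×2 + 1
2 = 2×1 + 0
gcd(8, 37) = 1, so the inverse exists.
Back-substitute for 1:
1 = 1×3 − 1×2
  = −1×5 + 2×3
  = 2×8 − 3×5
  = −3×37 + 14×8
So 8⁻¹ ≡ 14 (mod 37).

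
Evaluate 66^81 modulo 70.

81 in binary is 1010001, i.e. 81 = 64 + 16 + 1.
66^1 ≡ 66 (mod 70)
66^2 ≡ 66^2 = 4356 ≡ 16 (mod 70)
66^4 ≡ 16^2 = 256 ≡ 46 (mod 70)
66^8 ≡ 46^2 = 2116 ≡ 16 (mod 70)
66^16 ≡ 16^2 = 256 ≡ 46 (mod 70)
66^32 ≡ 46^2 = 2116 ≡ 16 (mod 70)
66^64 ≡ 16^2 = 256 ≡ 46 (mod 70)
66^81 = 66^64 * 66^16 * 66^1 ≡ 46 * 46 * 66 (mod 70).
Accumulate the product:
46 * 46 = 2116 ≡ 16
16 * 66 = 1056 ≡ 6

6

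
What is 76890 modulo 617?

382

76890 = 124·617 + 382, so 76890 ≡ 382 (mod 617).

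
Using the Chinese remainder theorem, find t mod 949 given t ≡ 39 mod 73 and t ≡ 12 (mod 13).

623

73⁻¹ mod 13: 73*5 ≡ 1 (mod 13), so 73⁻¹ ≡ 5.
t = 39 + 73*((12 − 39)*5 mod 13) = 39 + 73*8 = 623.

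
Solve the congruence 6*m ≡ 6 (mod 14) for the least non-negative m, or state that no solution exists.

1

gcd(6, 14) = 2, and 2 | 6, so solutions exist.
Divide through by 2: 3*m ≡ 3 (mod 7).
3⁻¹ ≡ 5 (mod 7).
m ≡ 5*3 ≡ 1 (mod 7).
The smallest non-negative solution is m = 1.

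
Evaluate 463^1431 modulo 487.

By square-and-multiply:
463^1 ≡ 463 (mod 487)
463^2 ≡ 463^2 = 214369 ≡ 89 (mod 487)
463^4 ≡ 89^2 = 7921 ≡ 129 (mod 487)
463^8 ≡ 129^2 = 16641 ≡ 83 (mod 487)
463^16 ≡ 83^2 = 6889 ≡ 71 (mod 487)
463^32 ≡ 71^2 = 5041 ≡ 171 (mod 487)
463^64 ≡ 171^2 = 29241 ≡ 21 (mod 487)
463^128 ≡ 21^2 = 441 (mod 487)
463^256 ≡ 441^2 = 194481 ≡ 168 (mod 487)
463^512 ≡ 168^2 = 28224 ≡ 465 (mod 487)
463^1024 ≡ 465^2 = 216225 ≡ 484 (mod 487)
463^1431 = 463^1024 · 463^256 · 463^128 · 463^16 · 463^4 · 463^2 · 463^1 ≡ 484 · 168 · 441 · 71 · 129 · 89 · 463 (mod 487).
Accumulate the product:
484 · 168 = 81312 ≡ 470
470 · 441 = 207270 ≡ 295
295 · 71 = 20945 ≡ 4
4 · 129 = 516 ≡ 29
29 · 89 = 2581 ≡ 146
146 · 463 = 67598 ≡ 392

392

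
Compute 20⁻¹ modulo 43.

28

Apply the Euclidean algorithm and back-substitute:
43 = 2*20 + 3
20 = 6*3 + 2
3 = 1*2 + 1
2 = 2*1 + 0
gcd(20, 43) = 1, so the inverse exists.
Bézout: 1 = 7*43 − 15*20.
So 20⁻¹ ≡ −15 ≡ 28 (mod 43).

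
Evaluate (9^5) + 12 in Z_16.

(9)^5 ≡ 9 (mod 16)
9 + 12 = 21 ≡ 5 (mod 16)

5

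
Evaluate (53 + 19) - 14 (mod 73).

58

53 + 19 = 72
72 - 14 = 58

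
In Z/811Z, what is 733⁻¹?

759

811 = 1*733 + 78
733 = 9*78 + 31
78 = 2*31 + 16
31 = 1*16 + 15
16 = 1*15 + 1
15 = 15*1 + 0
gcd(733, 811) = 1, so the inverse exists.
Back-substitute for 1:
1 = 1*16 − 1*15
  = −1*31 + 2*16
  = 2*78 − 5*31
  = −5*733 + 47*78
  = 47*811 − 52*733
So 733⁻¹ ≡ −52 ≡ 759 (mod 811).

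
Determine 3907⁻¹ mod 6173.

2084

Apply the Euclidean algorithm and back-substitute:
6173 = 1·3907 + 2266
3907 = 1·2266 + 1641
2266 = 1·1641 + 625
1641 = 2·625 + 391
625 = 1·391 + 234
391 = 1·234 + 157
234 = 1·157 + 77
157 = 2·77 + 3
77 = 25·3 + 2
3 = 1·2 + 1
2 = 2·1 + 0
gcd(3907, 6173) = 1, so the inverse exists.
Back-substitute for 1:
1 = 1·3 − 1·2
  = −1·77 + 26·3
  = 26·157 − 53·77
  = −53·234 + 79·157
  = 79·391 − 132·234
  = −132·625 + 211·391
  = 211·1641 − 554·625
  = −554·2266 + 765·1641
  = 765·3907 − 1319·2266
  = −1319·6173 + 2084·3907
So 3907⁻¹ ≡ 2084 (mod 6173).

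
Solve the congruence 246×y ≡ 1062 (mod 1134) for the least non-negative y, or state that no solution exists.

138

gcd(246, 1134) = 6, and 6 | 1062, so solutions exist.
Divide through by 6: 41×y mod 189 = 177.
41⁻¹ ≡ 83 (mod 189).
y ≡ 83×177 ≡ 138 (mod 189).
The smallest non-negative solution is y = 138.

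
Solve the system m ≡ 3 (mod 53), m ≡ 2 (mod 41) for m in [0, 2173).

904

53⁻¹ mod 41: 53*24 ≡ 1 (mod 41), so 53⁻¹ ≡ 24.
m = 3 + 53*((2 − 3)*24 mod 41) = 3 + 53*17 = 904.
Check: 904 mod 53 = 3, 904 mod 41 = 2. ✓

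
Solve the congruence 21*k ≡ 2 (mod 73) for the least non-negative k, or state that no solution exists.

14

gcd(21, 73) = 1, so a unique solution mod 73 exists.
21⁻¹ ≡ 7 (mod 73).
k ≡ 7*2 ≡ 14 (mod 73).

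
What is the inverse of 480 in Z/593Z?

Run the extended Euclidean algorithm:
593 = 1×480 + 113
480 = 4×113 + 28
113 = 4×28 + 1
28 = 28×1 + 0
gcd(480, 593) = 1, so the inverse exists.
Bézout: 1 = 17×593 − 21×480.
So 480⁻¹ ≡ −21 ≡ 572 (mod 593).

572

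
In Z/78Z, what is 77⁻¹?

77

78 = 1×77 + 1
77 = 77×1 + 0
gcd(77, 78) = 1, so the inverse exists.
Back-substitute for 1:
1 = 1×78 − 1×77
So 77⁻¹ ≡ −1 ≡ 77 (mod 78).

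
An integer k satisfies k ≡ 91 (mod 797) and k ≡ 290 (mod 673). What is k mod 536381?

797⁻¹ mod 673: 797·38 ≡ 1 (mod 673), so 797⁻¹ ≡ 38.
k = 91 + 797·((290 − 91)·38 mod 673) = 91 + 797·159 = 126814.
Check: 126814 mod 797 = 91, 126814 mod 673 = 290. ✓

126814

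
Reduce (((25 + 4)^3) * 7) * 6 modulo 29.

0

25 + 4 = 29 ≡ 0 (mod 29)
(0)^3 ≡ 0 (mod 29)
0 * 7 = 0
0 * 6 = 0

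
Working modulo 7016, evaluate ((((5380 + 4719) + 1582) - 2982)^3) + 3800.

5380 + 4719 = 10099 ≡ 3083 (mod 7016)
3083 + 1582 = 4665
4665 - 2982 = 1683
(1683)^3 ≡ 1659 (mod 7016)
1659 + 3800 = 5459

5459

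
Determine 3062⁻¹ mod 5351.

Apply the Euclidean algorithm and back-substitute:
5351 = 1×3062 + 2289
3062 = 1×2289 + 773
2289 = 2×773 + 743
773 = 1×743 + 30
743 = 24×30 + 23
30 = 1×23 + 7
23 = 3×7 + 2
7 = 3×2 + 1
2 = 2×1 + 0
gcd(3062, 5351) = 1, so the inverse exists.
Bézout: 1 = −1327×5351 + 2319×3062.
So 3062⁻¹ ≡ 2319 (mod 5351).

2319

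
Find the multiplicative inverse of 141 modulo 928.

645

928 = 6×141 + 82
141 = 1×82 + 59
82 = 1×59 + 23
59 = 2×23 + 13
23 = 1×13 + 10
13 = 1×10 + 3
10 = 3×3 + 1
3 = 3×1 + 0
gcd(141, 928) = 1, so the inverse exists.
Back-substitute for 1:
1 = 1×10 − 3×3
  = −3×13 + 4×10
  = 4×23 − 7×13
  = −7×59 + 18×23
  = 18×82 − 25×59
  = −25×141 + 43×82
  = 43×928 − 283×141
So 141⁻¹ ≡ −283 ≡ 645 (mod 928).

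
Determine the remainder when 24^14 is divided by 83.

14 in binary is 1110, i.e. 14 = 8 + 4 + 2.
24^1 ≡ 24 (mod 83)
24^2 ≡ 24^2 = 576 ≡ 78 (mod 83)
24^4 ≡ 78^2 = 6084 ≡ 25 (mod 83)
24^8 ≡ 25^2 = 625 ≡ 44 (mod 83)
24^14 = 24^8 × 24^4 × 24^2 ≡ 44 × 25 × 78 (mod 83).
Accumulate the product:
44 × 25 = 1100 ≡ 21
21 × 78 = 1638 ≡ 61

61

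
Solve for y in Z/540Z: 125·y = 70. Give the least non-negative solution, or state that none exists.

gcd(125, 540) = 5, and 5 | 70, so solutions exist.
Divide through by 5: 25·y = 14 (mod 108).
25⁻¹ ≡ 13 (mod 108).
y ≡ 13·14 ≡ 74 (mod 108).
The smallest non-negative solution is y = 74.

74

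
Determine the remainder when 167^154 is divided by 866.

449

154 in binary is 10011010, i.e. 154 = 128 + 16 + 8 + 2.
167^1 ≡ 167 (mod 866)
167^2 ≡ 167^2 = 27889 ≡ 177 (mod 866)
167^4 ≡ 177^2 = 31329 ≡ 153 (mod 866)
167^8 ≡ 153^2 = 23409 ≡ 27 (mod 866)
167^16 ≡ 27^2 = 729 (mod 866)
167^32 ≡ 729^2 = 531441 ≡ 583 (mod 866)
167^64 ≡ 583^2 = 339889 ≡ 417 (mod 866)
167^128 ≡ 417^2 = 173889 ≡ 689 (mod 866)
167^154 = 167^128 * 167^16 * 167^8 * 167^2 ≡ 689 * 729 * 27 * 177 (mod 866).
Accumulate the product:
689 * 729 = 502281 ≡ 1
1 * 27 = 27
27 * 177 = 4779 ≡ 449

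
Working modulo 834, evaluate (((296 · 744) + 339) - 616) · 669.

296 · 744 = 220224 ≡ 48 (mod 834)
48 + 339 = 387
387 - 616 = -229 ≡ 605 (mod 834)
605 · 669 = 404745 ≡ 255 (mod 834)

255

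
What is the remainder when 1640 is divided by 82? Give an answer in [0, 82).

1640 = 20·82 + 0, so 1640 ≡ 0 (mod 82).

0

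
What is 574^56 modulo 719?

Using repeated squaring:
56 in binary is 111000, i.e. 56 = 32 + 16 + 8.
574^1 ≡ 574 (mod 719)
574^2 ≡ 574^2 = 329476 ≡ 174 (mod 719)
574^4 ≡ 174^2 = 30276 ≡ 78 (mod 719)
574^8 ≡ 78^2 = 6084 ≡ 332 (mod 719)
574^16 ≡ 332^2 = 110224 ≡ 217 (mod 719)
574^32 ≡ 217^2 = 47089 ≡ 354 (mod 719)
574^56 = 574^32 × 574^16 × 574^8 ≡ 354 × 217 × 332 (mod 719).
Accumulate the product:
354 × 217 = 76818 ≡ 604
604 × 332 = 200528 ≡ 646

646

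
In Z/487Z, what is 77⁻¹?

By the extended Euclidean algorithm:
487 = 6*77 + 25
77 = 3*25 + 2
25 = 12*2 + 1
2 = 2*1 + 0
gcd(77, 487) = 1, so the inverse exists.
Back-substitute for 1:
1 = 1*25 − 12*2
  = −12*77 + 37*25
  = 37*487 − 234*77
So 77⁻¹ ≡ −234 ≡ 253 (mod 487).

253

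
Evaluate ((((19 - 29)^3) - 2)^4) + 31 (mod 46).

19 - 29 = -10 ≡ 36 (mod 46)
(36)^3 ≡ 12 (mod 46)
12 - 2 = 10
(10)^4 ≡ 18 (mod 46)
18 + 31 = 49 ≡ 3 (mod 46)

3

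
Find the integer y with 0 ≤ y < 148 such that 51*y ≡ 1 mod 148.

148 = 2×51 + 46
51 = 1×46 + 5
46 = 9×5 + 1
5 = 5×1 + 0
gcd(51, 148) = 1, so the inverse exists.
Bézout: 1 = 10×148 − 29×51.
So 51⁻¹ ≡ −29 ≡ 119 (mod 148).

119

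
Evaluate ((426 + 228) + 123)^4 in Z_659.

635

426 + 228 = 654
654 + 123 = 777 ≡ 118 (mod 659)
(118)^4 ≡ 635 (mod 659)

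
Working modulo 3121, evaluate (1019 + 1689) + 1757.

1019 + 1689 = 2708
2708 + 1757 = 4465 ≡ 1344 (mod 3121)

1344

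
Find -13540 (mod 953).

755

-13540 = -15·953 + 755, so -13540 ≡ 755 (mod 953).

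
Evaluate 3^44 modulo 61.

3^1 ≡ 3 (mod 61)
3^2 ≡ 3^2 = 9 (mod 61)
3^4 ≡ 9^2 = 81 ≡ 20 (mod 61)
3^8 ≡ 20^2 = 400 ≡ 34 (mod 61)
3^16 ≡ 34^2 = 1156 ≡ 58 (mod 61)
3^32 ≡ 58^2 = 3364 ≡ 9 (mod 61)
3^44 = 3^32 * 3^8 * 3^4 ≡ 9 * 34 * 20 (mod 61).
Accumulate the product:
9 * 34 = 306 ≡ 1
1 * 20 = 20

20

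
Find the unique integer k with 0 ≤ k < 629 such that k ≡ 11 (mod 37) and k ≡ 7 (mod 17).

381

37⁻¹ mod 17: 37·6 ≡ 1 (mod 17), so 37⁻¹ ≡ 6.
k = 11 + 37·((7 − 11)·6 mod 17) = 11 + 37·10 = 381.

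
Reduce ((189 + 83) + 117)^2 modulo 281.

143

189 + 83 = 272
272 + 117 = 389 ≡ 108 (mod 281)
(108)^2 ≡ 143 (mod 281)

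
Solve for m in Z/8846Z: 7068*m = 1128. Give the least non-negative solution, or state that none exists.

gcd(7068, 8846) = 2, and 2 | 1128, so solutions exist.
Divide through by 2: 3534*m = 564 (mod 4423).
3534⁻¹ ≡ 1005 (mod 4423).
m ≡ 1005*564 ≡ 676 (mod 4423).
The smallest non-negative solution is m = 676.

676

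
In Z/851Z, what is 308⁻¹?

478

851 = 2×308 + 235
308 = 1×235 + 73
235 = 3×73 + 16
73 = 4×16 + 9
16 = 1×9 + 7
9 = 1×7 + 2
7 = 3×2 + 1
2 = 2×1 + 0
gcd(308, 851) = 1, so the inverse exists.
Back-substitute for 1:
1 = 1×7 − 3×2
  = −3×9 + 4×7
  = 4×16 − 7×9
  = −7×73 + 32×16
  = 32×235 − 103×73
  = −103×308 + 135×235
  = 135×851 − 373×308
So 308⁻¹ ≡ −373 ≡ 478 (mod 851).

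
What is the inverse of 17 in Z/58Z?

Apply the Euclidean algorithm and back-substitute:
58 = 3·17 + 7
17 = 2·7 + 3
7 = 2·3 + 1
3 = 3·1 + 0
gcd(17, 58) = 1, so the inverse exists.
Bézout: 1 = 5·58 − 17·17.
So 17⁻¹ ≡ −17 ≡ 41 (mod 58).

41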